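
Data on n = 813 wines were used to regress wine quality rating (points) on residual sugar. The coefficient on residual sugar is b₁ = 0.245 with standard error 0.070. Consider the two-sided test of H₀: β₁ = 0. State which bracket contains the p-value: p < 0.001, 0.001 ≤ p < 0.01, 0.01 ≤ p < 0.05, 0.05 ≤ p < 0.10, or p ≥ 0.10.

t = 0.245 / 0.070 = 3.500.
df = n − 2 = 813 − 2 = 811.
Two-sided p = 2·P(T_{811} > |t|) ≈ 0.0005.
So p < 0.001.

p < 0.001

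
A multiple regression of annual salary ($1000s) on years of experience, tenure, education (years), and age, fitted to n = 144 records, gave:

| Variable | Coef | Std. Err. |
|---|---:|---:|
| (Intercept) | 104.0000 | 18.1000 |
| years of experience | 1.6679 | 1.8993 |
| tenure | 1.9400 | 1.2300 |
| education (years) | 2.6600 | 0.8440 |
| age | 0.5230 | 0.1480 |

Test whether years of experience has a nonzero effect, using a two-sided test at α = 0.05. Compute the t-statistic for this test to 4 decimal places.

Read off: b = 1.6679, SE = 1.8993 for years of experience.
H₀: β₁ = 0 vs H₁: β₁ ≠ 0.
t = 1.6679 / 1.8993 = 0.8782.
df = n − k − 1 = 144 − 4 − 1 = 139.
Two-sided p ≈ 0.3814, which is ≥ 0.05, so fail to reject H₀.
The data do not give significant evidence of an association between years of experience and annual salary, after adjusting for the other predictors.

t = 0.8782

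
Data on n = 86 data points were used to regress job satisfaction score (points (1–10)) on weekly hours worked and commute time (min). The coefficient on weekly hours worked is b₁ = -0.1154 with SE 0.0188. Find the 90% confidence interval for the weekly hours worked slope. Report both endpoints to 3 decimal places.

(-0.147, -0.084)

df = n − k − 1 = 86 − 2 − 1 = 83.
t* = t_{0.05, 83} = 1.66342.
Margin = t* × SE = 1.66342 × 0.0188 = 0.03127.
CI: -0.1154 ± 0.03127 → (-0.147, -0.084).
With 90% confidence, each one-unit increase in weekly hours worked is associated with a change of between -0.147 and -0.084 points (1–10) in job satisfaction score, holding the other predictors fixed.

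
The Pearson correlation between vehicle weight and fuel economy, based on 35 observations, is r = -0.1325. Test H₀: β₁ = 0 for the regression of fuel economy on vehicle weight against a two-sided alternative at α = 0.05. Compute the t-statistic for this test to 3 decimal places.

t = -0.768

t = r·√(n − 2)/√(1 − r²) = -0.1325·√33/√0.982444 = -0.768.
df = n − 2 = 33.
Two-sided p ≈ 0.4480, which is ≥ 0.05, so fail to reject H₀.
The data do not give significant evidence of a linear association between vehicle weight and fuel economy.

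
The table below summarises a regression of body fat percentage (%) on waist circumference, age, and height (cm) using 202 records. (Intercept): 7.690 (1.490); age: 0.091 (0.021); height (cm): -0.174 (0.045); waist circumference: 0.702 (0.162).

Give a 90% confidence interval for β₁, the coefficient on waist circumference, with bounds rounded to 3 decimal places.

Read off: b = 0.702, SE = 0.162 for waist circumference.
df = n − k − 1 = 202 − 3 − 1 = 198.
t* = t_{0.05, 198} = 1.652586.
Margin = t* × SE = 1.652586 × 0.162 = 0.26772.
CI: 0.702 ± 0.26772 → (0.434, 0.970).

(0.434, 0.970)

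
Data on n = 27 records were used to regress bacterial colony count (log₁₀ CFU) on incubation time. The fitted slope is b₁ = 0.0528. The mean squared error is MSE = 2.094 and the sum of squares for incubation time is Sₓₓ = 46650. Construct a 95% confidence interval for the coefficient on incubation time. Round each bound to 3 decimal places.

(0.039, 0.067)

SE(b₁) = √(MSE/Sₓₓ) = √(2.094/46650) = 0.00669981.
df = n − 2 = 25.
t* = t_{0.025, 25} = 2.059539.
Margin = t* × SE = 2.059539 × 0.00669981 = 0.01380.
CI: 0.0528 ± 0.01380 → (0.039, 0.067).
With 95% confidence, each one-unit increase in incubation time is associated with a change of between 0.039 and 0.067 log₁₀ CFU in bacterial colony count.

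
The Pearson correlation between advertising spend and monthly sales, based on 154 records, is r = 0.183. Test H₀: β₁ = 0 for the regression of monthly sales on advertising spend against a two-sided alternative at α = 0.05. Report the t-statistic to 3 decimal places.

t = r·√(n − 2)/√(1 − r²) = 0.183·√152/√0.966511 = 2.295.
df = n − 2 = 152.
Two-sided p ≈ 0.0231, which is < 0.05, so reject H₀.
There is evidence of a linear association between advertising spend and monthly sales.

t = 2.295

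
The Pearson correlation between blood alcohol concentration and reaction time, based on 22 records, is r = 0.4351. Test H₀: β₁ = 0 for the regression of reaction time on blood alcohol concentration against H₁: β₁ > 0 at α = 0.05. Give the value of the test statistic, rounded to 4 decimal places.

t = 2.1611

t = r·√(n − 2)/√(1 − r²) = 0.4351·√20/√0.810688 = 2.1611.
df = n − 2 = 20.
One-sided p ≈ 0.0215, which is < 0.05, so reject H₀.
There is evidence of a linear association between blood alcohol concentration and reaction time.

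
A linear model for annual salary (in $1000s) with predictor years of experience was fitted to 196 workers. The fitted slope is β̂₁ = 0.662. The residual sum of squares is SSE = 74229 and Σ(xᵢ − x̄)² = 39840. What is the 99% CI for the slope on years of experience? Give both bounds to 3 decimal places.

(0.407, 0.917)

MSE = SSE/(n − 2) = 74229/194 = 382.624.
SE(β̂₁) = √(MSE/Sₓₓ) = √(382.624/39840) = 0.098.
df = n − 2 = 194.
t* = t_{0.005, 194} = 2.601409.
Margin = t* × SE = 2.601409 × 0.098 = 0.25494.
CI: 0.662 ± 0.25494 → (0.407, 0.917).
With 99% confidence, each one-unit increase in years of experience is associated with a change of between 0.407 and 0.917 $1000s in annual salary.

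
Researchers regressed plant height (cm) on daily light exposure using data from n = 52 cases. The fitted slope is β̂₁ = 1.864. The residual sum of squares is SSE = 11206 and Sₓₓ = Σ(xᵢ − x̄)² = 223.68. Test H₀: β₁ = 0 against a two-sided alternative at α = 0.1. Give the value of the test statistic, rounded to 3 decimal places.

t = 1.862

MSE = SSE/(n − 2) = 11206/50 = 224.12.
SE(β̂₁) = √(MSE/Sₓₓ) = √(224.12/223.68) = 1.00098.
t = 1.864 / 1.00098 = 1.862.
df = n − 2 = 50.
Two-sided p ≈ 0.0685, which is < 0.1, so reject H₀.
There is evidence that daily light exposure is associated with plant height.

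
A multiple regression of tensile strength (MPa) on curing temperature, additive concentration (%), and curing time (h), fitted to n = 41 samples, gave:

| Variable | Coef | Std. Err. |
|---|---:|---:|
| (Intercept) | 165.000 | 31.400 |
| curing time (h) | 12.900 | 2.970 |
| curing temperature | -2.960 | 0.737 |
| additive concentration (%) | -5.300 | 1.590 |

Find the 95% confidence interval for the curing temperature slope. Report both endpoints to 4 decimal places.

Read off: b = -2.960, SE = 0.737 for curing temperature.
df = n − k − 1 = 41 − 3 − 1 = 37.
t* = t_{0.025, 37} = 2.026192.
Margin = t* × SE = 2.026192 × 0.737 = 1.493304.
CI: -2.960 ± 1.493304 → (-4.4533, -1.4667).

(-4.4533, -1.4667)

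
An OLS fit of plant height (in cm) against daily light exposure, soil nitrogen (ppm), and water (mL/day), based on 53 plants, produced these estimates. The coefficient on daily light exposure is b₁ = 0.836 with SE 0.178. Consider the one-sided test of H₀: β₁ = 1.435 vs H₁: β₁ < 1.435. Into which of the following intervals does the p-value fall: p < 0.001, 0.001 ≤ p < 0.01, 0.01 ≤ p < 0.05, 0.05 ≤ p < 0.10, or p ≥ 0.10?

t = (0.836 − 1.435) / 0.178 = -3.365.
df = n − k − 1 = 53 − 3 − 1 = 49.
One-sided p = P(T_{49} < t) ≈ 0.0007.
So p < 0.001.

p < 0.001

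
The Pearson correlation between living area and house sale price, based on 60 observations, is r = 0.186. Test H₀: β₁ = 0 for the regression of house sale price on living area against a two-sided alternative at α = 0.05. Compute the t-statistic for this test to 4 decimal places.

t = 1.4417

t = r·√(n − 2)/√(1 − r²) = 0.186·√58/√0.965404 = 1.4417.
df = n − 2 = 58.
Two-sided p ≈ 0.1548, which is ≥ 0.05, so fail to reject H₀.
The data do not give significant evidence of a linear association between living area and house sale price.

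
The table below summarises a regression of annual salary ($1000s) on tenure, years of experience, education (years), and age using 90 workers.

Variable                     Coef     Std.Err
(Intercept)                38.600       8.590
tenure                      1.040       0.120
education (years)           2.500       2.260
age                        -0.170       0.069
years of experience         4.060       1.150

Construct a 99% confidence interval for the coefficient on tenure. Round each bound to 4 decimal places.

(0.7238, 1.3562)

Read off: b = 1.040, SE = 0.120 for tenure.
df = n − k − 1 = 90 − 4 − 1 = 85.
t* = t_{0.005, 85} = 2.634914.
Margin = t* × SE = 2.634914 × 0.120 = 0.316190.
CI: 1.040 ± 0.316190 → (0.7238, 1.3562).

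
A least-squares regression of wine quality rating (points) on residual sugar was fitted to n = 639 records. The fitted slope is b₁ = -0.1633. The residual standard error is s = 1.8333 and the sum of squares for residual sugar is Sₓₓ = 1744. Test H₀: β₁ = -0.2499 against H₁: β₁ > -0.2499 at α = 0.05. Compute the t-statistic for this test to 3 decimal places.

t = 1.973

SE(b₁) = s/√Sₓₓ = 1.8333/√1744 = 0.0438996.
t = (-0.1633 − (-0.2499)) / 0.0438996 = 1.973.
df = n − 2 = 637.
One-sided p ≈ 0.0245, which is < 0.05, so reject H₀.
There is evidence that the true slope on residual sugar exceeds -0.2499 points per unit.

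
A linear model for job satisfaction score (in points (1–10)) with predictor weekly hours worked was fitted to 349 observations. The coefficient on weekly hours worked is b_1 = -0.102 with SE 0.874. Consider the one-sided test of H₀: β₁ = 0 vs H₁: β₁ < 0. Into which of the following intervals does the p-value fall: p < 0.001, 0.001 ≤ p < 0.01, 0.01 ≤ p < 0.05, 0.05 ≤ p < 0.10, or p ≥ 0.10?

t = -0.102 / 0.874 = -0.117.
df = n − 2 = 349 − 2 = 347.
One-sided p = P(T_{347} < t) ≈ 0.4536.
So p ≥ 0.10.

p ≥ 0.10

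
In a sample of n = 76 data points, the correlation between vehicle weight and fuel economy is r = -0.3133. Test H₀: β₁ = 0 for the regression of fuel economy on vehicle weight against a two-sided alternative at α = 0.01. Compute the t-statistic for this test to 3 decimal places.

t = -2.838

t = r·√(n − 2)/√(1 − r²) = -0.3133·√74/√0.901843 = -2.838.
df = n − 2 = 74.
Two-sided p ≈ 0.0059, which is < 0.01, so reject H₀.
There is evidence of a linear association between vehicle weight and fuel economy.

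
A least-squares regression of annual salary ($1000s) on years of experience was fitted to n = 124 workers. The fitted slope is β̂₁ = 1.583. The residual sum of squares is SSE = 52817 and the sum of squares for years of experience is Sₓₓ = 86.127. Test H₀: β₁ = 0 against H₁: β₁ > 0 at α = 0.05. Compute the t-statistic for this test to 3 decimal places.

MSE = SSE/(n − 2) = 52817/122 = 432.926.
SE(β̂₁) = √(MSE/Sₓₓ) = √(432.926/86.127) = 2.24201.
t = 1.583 / 2.24201 = 0.706.
df = n − 2 = 122.
One-sided p ≈ 0.2407, which is ≥ 0.05, so fail to reject H₀.
The data do not give significant evidence that the true slope on years of experience is positive.

t = 0.706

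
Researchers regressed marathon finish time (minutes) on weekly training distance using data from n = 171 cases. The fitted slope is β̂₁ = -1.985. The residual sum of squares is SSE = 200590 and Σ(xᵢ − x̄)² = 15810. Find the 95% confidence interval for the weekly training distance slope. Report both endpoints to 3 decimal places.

(-2.526, -1.444)

MSE = SSE/(n − 2) = 200590/169 = 1186.92.
SE(β̂₁) = √(MSE/Sₓₓ) = √(1186.92/15810) = 0.273997.
df = n − 2 = 169.
t* = t_{0.025, 169} = 1.9741.
Margin = t* × SE = 1.9741 × 0.273997 = 0.54090.
CI: -1.985 ± 0.54090 → (-2.526, -1.444).
With 95% confidence, each one-unit increase in weekly training distance is associated with a change of between -2.526 and -1.444 minutes in marathon finish time.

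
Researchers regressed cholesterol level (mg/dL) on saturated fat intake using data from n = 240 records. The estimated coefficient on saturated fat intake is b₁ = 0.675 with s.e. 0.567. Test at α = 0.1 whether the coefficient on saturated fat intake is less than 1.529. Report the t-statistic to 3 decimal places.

H₀: β₁ = 1.529 vs H₁: β₁ < 1.529.
t = (b₁ − β₁⁰)/SE = (0.675 − 1.529) / 0.567 = -1.506.
df = n − 2 = 240 − 2 = 238.
One-sided p ≈ 0.0667, which is < 0.1, so reject H₀.
There is evidence that the true slope on saturated fat intake is below 1.529 mg/dL per unit.

t = -1.506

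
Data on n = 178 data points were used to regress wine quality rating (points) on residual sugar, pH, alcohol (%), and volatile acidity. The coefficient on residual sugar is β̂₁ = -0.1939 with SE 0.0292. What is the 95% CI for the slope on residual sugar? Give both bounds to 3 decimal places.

df = n − k − 1 = 178 − 4 − 1 = 173.
t* = t_{0.025, 173} = 1.973771.
Margin = t* × SE = 1.973771 × 0.0292 = 0.05763.
CI: -0.1939 ± 0.05763 → (-0.252, -0.136).
With 95% confidence, each one-unit increase in residual sugar is associated with a change of between -0.252 and -0.136 points in wine quality rating, holding the other predictors fixed.

(-0.252, -0.136)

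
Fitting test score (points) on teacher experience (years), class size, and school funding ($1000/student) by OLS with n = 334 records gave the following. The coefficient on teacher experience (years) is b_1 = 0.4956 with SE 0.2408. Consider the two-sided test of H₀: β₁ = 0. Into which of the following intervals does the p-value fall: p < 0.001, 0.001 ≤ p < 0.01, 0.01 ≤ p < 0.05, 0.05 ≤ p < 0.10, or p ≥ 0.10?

0.01 ≤ p < 0.05

t = 0.4956 / 0.2408 = 2.058.
df = n − k − 1 = 334 − 3 − 1 = 330.
Two-sided p = 2·P(T_{330} > |t|) ≈ 0.0404.
So 0.01 ≤ p < 0.05.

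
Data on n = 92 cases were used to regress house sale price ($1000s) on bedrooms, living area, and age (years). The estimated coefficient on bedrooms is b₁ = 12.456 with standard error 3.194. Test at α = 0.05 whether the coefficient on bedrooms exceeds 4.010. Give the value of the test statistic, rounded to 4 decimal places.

t = 2.6443

H₀: β₁ = 4.010 vs H₁: β₁ > 4.010.
t = (b₁ − β₁⁰)/SE = (12.456 − 4.010) / 3.194 = 2.6443.
df = n − k − 1 = 92 − 3 − 1 = 88.
One-sided p ≈ 0.0048, which is < 0.05, so reject H₀.
There is evidence that the true slope on bedrooms exceeds 4.010 $1000s per unit, holding the other predictors fixed.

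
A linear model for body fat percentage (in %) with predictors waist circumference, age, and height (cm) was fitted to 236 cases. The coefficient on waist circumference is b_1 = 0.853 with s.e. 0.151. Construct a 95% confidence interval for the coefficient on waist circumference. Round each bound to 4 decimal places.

(0.5555, 1.1505)

df = n − k − 1 = 236 − 3 − 1 = 232.
t* = t_{0.025, 232} = 1.970242.
Margin = t* × SE = 1.970242 × 0.151 = 0.297507.
CI: 0.853 ± 0.297507 → (0.5555, 1.1505).
With 95% confidence, each one-unit increase in waist circumference is associated with a change of between 0.5555 and 1.1505 % in body fat percentage, holding the other predictors fixed.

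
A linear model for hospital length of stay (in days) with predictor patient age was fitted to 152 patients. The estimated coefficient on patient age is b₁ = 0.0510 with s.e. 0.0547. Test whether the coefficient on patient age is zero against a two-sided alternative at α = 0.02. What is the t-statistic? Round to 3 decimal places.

H₀: β₁ = 0 vs H₁: β₁ ≠ 0.
t = (b₁ − β₁⁰)/SE = 0.0510 / 0.0547 = 0.932.
df = n − 2 = 152 − 2 = 150.
Two-sided p ≈ 0.3526, which is ≥ 0.02, so fail to reject H₀.
The data do not give significant evidence of an association between patient age and hospital length of stay.

t = 0.932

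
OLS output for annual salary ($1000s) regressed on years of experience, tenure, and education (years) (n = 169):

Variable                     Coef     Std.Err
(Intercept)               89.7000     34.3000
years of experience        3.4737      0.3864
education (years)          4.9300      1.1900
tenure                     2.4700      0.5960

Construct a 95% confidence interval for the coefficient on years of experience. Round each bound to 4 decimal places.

(2.7108, 4.2366)

Read off: b = 3.4737, SE = 0.3864 for years of experience.
df = n − k − 1 = 169 − 3 − 1 = 165.
t* = t_{0.025, 165} = 1.974446.
Margin = t* × SE = 1.974446 × 0.3864 = 0.762926.
CI: 3.4737 ± 0.762926 → (2.7108, 4.2366).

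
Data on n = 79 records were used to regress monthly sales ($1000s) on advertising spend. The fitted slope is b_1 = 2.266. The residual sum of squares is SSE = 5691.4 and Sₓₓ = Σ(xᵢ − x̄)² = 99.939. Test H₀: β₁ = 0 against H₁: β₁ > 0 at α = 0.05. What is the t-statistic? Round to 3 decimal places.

t = 2.635

MSE = SSE/(n − 2) = 5691.4/77 = 73.9143.
SE(b_1) = √(MSE/Sₓₓ) = √(73.9143/99.939) = 0.859997.
t = 2.266 / 0.859997 = 2.635.
df = n − 2 = 77.
One-sided p ≈ 0.0051, which is < 0.05, so reject H₀.
There is evidence that the true slope on advertising spend is positive.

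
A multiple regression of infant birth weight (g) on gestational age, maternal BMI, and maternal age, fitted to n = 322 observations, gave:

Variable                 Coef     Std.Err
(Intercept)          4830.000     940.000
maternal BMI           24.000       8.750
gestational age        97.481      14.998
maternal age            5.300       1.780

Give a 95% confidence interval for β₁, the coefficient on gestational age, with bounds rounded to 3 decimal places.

(67.973, 126.989)

Read off: b = 97.481, SE = 14.998 for gestational age.
df = n − k − 1 = 322 − 3 − 1 = 318.
t* = t_{0.025, 318} = 1.967452.
Margin = t* × SE = 1.967452 × 14.998 = 29.50784.
CI: 97.481 ± 29.50784 → (67.973, 126.989).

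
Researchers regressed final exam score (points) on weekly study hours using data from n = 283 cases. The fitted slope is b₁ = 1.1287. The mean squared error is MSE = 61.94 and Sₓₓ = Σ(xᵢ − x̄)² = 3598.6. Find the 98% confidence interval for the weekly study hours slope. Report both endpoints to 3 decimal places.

(0.822, 1.436)

SE(b₁) = √(MSE/Sₓₓ) = √(61.94/3598.6) = 0.131195.
df = n − 2 = 281.
t* = t_{0.01, 281} = 2.339691.
Margin = t* × SE = 2.339691 × 0.131195 = 0.30696.
CI: 1.1287 ± 0.30696 → (0.822, 1.436).
With 98% confidence, each one-unit increase in weekly study hours is associated with a change of between 0.822 and 1.436 points in final exam score.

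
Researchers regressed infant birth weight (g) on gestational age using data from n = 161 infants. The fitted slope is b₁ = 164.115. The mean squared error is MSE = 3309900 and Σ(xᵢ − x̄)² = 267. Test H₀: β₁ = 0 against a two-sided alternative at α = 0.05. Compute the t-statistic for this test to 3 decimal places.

SE(b₁) = √(MSE/Sₓₓ) = √(3.3099e+06/267) = 111.34.
t = 164.115 / 111.34 = 1.474.
df = n − 2 = 159.
Two-sided p ≈ 0.1425, which is ≥ 0.05, so fail to reject H₀.
The data do not give significant evidence of an association between gestational age and infant birth weight.

t = 1.474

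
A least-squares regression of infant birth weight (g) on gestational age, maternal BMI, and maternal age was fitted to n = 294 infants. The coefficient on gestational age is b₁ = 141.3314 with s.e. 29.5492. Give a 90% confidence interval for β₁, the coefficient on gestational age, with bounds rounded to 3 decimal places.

df = n − k − 1 = 294 − 3 − 1 = 290.
t* = t_{0.05, 290} = 1.650125.
Margin = t* × SE = 1.650125 × 29.5492 = 48.75987.
CI: 141.3314 ± 48.75987 → (92.572, 190.091).
With 90% confidence, each one-unit increase in gestational age is associated with a change of between 92.572 and 190.091 g in infant birth weight, holding the other predictors fixed.

(92.572, 190.091)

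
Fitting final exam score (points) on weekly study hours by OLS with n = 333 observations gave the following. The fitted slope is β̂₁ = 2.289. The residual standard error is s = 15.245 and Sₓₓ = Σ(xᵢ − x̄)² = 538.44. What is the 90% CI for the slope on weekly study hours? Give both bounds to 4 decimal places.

SE(β̂₁) = s/√Sₓₓ = 15.245/√538.44 = 0.65699.
df = n − 2 = 331.
t* = t_{0.05, 331} = 1.64947.
Margin = t* × SE = 1.64947 × 0.65699 = 1.083685.
CI: 2.289 ± 1.083685 → (1.2053, 3.3727).
With 90% confidence, each one-unit increase in weekly study hours is associated with a change of between 1.2053 and 3.3727 points in final exam score.

(1.2053, 3.3727)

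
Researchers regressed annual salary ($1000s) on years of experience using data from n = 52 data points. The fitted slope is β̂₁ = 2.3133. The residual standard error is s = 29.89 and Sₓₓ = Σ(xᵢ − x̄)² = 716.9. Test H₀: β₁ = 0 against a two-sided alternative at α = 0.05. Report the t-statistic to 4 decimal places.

SE(β̂₁) = s/√Sₓₓ = 29.89/√716.9 = 1.11634.
t = 2.3133 / 1.11634 = 2.0722.
df = n − 2 = 50.
Two-sided p ≈ 0.0434, which is < 0.05, so reject H₀.
There is evidence that years of experience is associated with annual salary.

t = 2.0722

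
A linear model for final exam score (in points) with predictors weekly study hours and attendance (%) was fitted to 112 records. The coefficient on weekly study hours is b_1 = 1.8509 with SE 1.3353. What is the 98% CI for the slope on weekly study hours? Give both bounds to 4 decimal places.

(-1.3018, 5.0036)

df = n − k − 1 = 112 − 2 − 1 = 109.
t* = t_{0.01, 109} = 2.361046.
Margin = t* × SE = 2.361046 × 1.3353 = 3.152705.
CI: 1.8509 ± 3.152705 → (-1.3018, 5.0036).
With 98% confidence, each one-unit increase in weekly study hours is associated with a change of between -1.3018 and 5.0036 points in final exam score, holding the other predictors fixed.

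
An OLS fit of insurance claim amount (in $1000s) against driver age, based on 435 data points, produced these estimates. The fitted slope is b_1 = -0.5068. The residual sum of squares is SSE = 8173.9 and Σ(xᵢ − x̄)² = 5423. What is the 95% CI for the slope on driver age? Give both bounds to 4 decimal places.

(-0.6228, -0.3908)

MSE = SSE/(n − 2) = 8173.9/433 = 18.8774.
SE(b_1) = √(MSE/Sₓₓ) = √(18.8774/5423) = 0.0589999.
df = n − 2 = 433.
t* = t_{0.025, 433} = 1.965458.
Margin = t* × SE = 1.965458 × 0.0589999 = 0.115962.
CI: -0.5068 ± 0.115962 → (-0.6228, -0.3908).
With 95% confidence, each one-unit increase in driver age is associated with a change of between -0.6228 and -0.3908 $1000s in insurance claim amount.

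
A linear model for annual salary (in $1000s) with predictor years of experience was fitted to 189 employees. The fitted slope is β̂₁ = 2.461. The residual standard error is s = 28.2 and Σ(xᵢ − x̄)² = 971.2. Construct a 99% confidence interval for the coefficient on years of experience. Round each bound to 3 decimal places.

SE(β̂₁) = s/√Sₓₓ = 28.2/√971.2 = 0.904888.
df = n − 2 = 187.
t* = t_{0.005, 187} = 2.602376.
Margin = t* × SE = 2.602376 × 0.904888 = 2.35486.
CI: 2.461 ± 2.35486 → (0.106, 4.816).
With 99% confidence, each one-unit increase in years of experience is associated with a change of between 0.106 and 4.816 $1000s in annual salary.

(0.106, 4.816)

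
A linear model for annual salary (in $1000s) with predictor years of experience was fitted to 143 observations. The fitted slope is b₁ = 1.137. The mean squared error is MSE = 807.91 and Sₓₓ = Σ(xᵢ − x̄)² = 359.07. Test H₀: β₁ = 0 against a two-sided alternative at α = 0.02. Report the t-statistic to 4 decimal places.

SE(b₁) = √(MSE/Sₓₓ) = √(807.91/359.07) = 1.5.
t = 1.137 / 1.5 = 0.7580.
df = n − 2 = 141.
Two-sided p ≈ 0.4497, which is ≥ 0.02, so fail to reject H₀.
The data do not give significant evidence of an association between years of experience and annual salary.

t = 0.7580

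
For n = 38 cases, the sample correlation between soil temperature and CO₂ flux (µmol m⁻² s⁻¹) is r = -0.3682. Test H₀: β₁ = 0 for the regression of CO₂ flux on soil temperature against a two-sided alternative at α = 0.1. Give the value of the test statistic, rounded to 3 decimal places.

t = -2.376

t = r·√(n − 2)/√(1 − r²) = -0.3682·√36/√0.864429 = -2.376.
df = n − 2 = 36.
Two-sided p ≈ 0.0229, which is < 0.1, so reject H₀.
There is evidence of a linear association between soil temperature and CO₂ flux.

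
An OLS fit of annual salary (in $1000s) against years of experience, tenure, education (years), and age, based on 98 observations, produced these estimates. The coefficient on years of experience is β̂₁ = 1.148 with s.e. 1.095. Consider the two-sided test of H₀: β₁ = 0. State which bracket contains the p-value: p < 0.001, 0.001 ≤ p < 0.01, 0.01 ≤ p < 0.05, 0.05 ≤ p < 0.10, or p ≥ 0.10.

t = 1.148 / 1.095 = 1.048.
df = n − k − 1 = 98 − 4 − 1 = 93.
Two-sided p = 2·P(T_{93} > |t|) ≈ 0.2972.
So p ≥ 0.10.

p ≥ 0.10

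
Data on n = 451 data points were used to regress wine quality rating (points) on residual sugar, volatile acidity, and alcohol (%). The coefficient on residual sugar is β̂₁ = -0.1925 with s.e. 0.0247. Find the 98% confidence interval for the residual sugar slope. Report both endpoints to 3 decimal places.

(-0.250, -0.135)

df = n − k − 1 = 451 − 3 − 1 = 447.
t* = t_{0.01, 447} = 2.334719.
Margin = t* × SE = 2.334719 × 0.0247 = 0.05767.
CI: -0.1925 ± 0.05767 → (-0.250, -0.135).
With 98% confidence, each one-unit increase in residual sugar is associated with a change of between -0.250 and -0.135 points in wine quality rating, holding the other predictors fixed.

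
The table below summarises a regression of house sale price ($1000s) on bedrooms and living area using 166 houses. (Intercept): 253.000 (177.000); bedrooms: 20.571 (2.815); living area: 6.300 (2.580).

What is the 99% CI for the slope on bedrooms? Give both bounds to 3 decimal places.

Read off: b = 20.571, SE = 2.815 for bedrooms.
df = n − k − 1 = 166 − 2 − 1 = 163.
t* = t_{0.005, 163} = 2.606328.
Margin = t* × SE = 2.606328 × 2.815 = 7.33681.
CI: 20.571 ± 7.33681 → (13.234, 27.908).

(13.234, 27.908)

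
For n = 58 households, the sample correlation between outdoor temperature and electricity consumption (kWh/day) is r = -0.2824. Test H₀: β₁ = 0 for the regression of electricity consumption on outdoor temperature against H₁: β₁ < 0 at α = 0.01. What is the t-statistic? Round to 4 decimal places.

t = r·√(n − 2)/√(1 − r²) = -0.2824·√56/√0.92025 = -2.2030.
df = n − 2 = 56.
One-sided p ≈ 0.0159, which is ≥ 0.01, so fail to reject H₀.
The data do not give significant evidence of a linear association between outdoor temperature and electricity consumption.

t = -2.2030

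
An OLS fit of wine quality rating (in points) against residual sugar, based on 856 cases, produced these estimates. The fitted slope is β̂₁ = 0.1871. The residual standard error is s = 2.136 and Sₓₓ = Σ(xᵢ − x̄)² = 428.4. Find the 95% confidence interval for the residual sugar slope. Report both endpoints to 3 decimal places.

(-0.015, 0.390)

SE(β̂₁) = s/√Sₓₓ = 2.136/√428.4 = 0.103199.
df = n − 2 = 854.
t* = t_{0.025, 854} = 1.962746.
Margin = t* × SE = 1.962746 × 0.103199 = 0.20255.
CI: 0.1871 ± 0.20255 → (-0.015, 0.390).
With 95% confidence, each one-unit increase in residual sugar is associated with a change of between -0.015 and 0.390 points in wine quality rating.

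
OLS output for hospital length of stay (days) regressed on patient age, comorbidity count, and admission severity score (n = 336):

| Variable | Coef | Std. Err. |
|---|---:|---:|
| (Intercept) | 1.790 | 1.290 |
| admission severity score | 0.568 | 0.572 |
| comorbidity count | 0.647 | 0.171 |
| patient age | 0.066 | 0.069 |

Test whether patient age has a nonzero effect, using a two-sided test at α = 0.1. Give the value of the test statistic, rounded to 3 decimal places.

Read off: b = 0.066, SE = 0.069 for patient age.
H₀: β₁ = 0 vs H₁: β₁ ≠ 0.
t = 0.066 / 0.069 = 0.957.
df = n − k − 1 = 336 − 3 − 1 = 332.
Two-sided p ≈ 0.3395, which is ≥ 0.1, so fail to reject H₀.
The data do not give significant evidence of an association between patient age and hospital length of stay, after adjusting for the other predictors.

t = 0.957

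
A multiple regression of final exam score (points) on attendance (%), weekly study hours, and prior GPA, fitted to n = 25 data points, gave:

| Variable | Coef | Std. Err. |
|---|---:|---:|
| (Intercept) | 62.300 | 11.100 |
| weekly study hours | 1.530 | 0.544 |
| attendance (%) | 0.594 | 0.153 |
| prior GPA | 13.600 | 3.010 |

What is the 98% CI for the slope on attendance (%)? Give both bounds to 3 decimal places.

(0.209, 0.979)

Read off: b = 0.594, SE = 0.153 for attendance (%).
df = n − k − 1 = 25 − 3 − 1 = 21.
t* = t_{0.01, 21} = 2.517648.
Margin = t* × SE = 2.517648 × 0.153 = 0.38520.
CI: 0.594 ± 0.38520 → (0.209, 0.979).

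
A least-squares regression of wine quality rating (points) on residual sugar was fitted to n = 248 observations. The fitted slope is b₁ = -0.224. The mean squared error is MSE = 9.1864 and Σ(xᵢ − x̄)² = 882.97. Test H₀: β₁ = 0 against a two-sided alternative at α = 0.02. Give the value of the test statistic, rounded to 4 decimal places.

SE(b₁) = √(MSE/Sₓₓ) = √(9.1864/882.97) = 0.102.
t = -0.224 / 0.102 = -2.1961.
df = n − 2 = 246.
Two-sided p ≈ 0.0290, which is ≥ 0.02, so fail to reject H₀.
The data do not give significant evidence of an association between residual sugar and wine quality rating.

t = -2.1961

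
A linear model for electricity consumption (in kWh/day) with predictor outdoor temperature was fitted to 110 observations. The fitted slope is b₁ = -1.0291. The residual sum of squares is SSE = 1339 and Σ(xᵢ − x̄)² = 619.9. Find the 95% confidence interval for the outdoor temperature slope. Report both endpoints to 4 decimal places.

MSE = SSE/(n − 2) = 1339/108 = 12.3981.
SE(b₁) = √(MSE/Sₓₓ) = √(12.3981/619.9) = 0.141422.
df = n − 2 = 108.
t* = t_{0.025, 108} = 1.982173.
Margin = t* × SE = 1.982173 × 0.141422 = 0.280323.
CI: -1.0291 ± 0.280323 → (-1.3094, -0.7488).
With 95% confidence, each one-unit increase in outdoor temperature is associated with a change of between -1.3094 and -0.7488 kWh/day in electricity consumption.

(-1.3094, -0.7488)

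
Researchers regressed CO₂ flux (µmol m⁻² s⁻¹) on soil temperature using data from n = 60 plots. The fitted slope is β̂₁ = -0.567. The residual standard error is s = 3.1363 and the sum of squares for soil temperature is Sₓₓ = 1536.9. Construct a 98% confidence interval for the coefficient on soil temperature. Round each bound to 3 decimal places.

(-0.758, -0.376)

SE(β̂₁) = s/√Sₓₓ = 3.1363/√1536.9 = 0.0800009.
df = n − 2 = 58.
t* = t_{0.01, 58} = 2.392377.
Margin = t* × SE = 2.392377 × 0.0800009 = 0.19139.
CI: -0.567 ± 0.19139 → (-0.758, -0.376).
With 98% confidence, each one-unit increase in soil temperature is associated with a change of between -0.758 and -0.376 µmol m⁻² s⁻¹ in CO₂ flux.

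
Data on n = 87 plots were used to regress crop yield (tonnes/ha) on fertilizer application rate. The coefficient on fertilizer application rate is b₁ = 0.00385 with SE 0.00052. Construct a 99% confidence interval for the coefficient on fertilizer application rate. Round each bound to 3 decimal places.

df = n − 2 = 87 − 2 = 85.
t* = t_{0.005, 85} = 2.634914.
Margin = t* × SE = 2.634914 × 0.00052 = 0.00137.
CI: 0.00385 ± 0.00137 → (0.002, 0.005).
With 99% confidence, each one-unit increase in fertilizer application rate is associated with a change of between 0.002 and 0.005 tonnes/ha in crop yield.

(0.002, 0.005)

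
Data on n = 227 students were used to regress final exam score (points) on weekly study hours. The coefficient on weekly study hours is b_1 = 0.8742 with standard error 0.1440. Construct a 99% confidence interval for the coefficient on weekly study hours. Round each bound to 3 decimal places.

df = n − 2 = 227 − 2 = 225.
t* = t_{0.005, 225} = 2.597856.
Margin = t* × SE = 2.597856 × 0.1440 = 0.37409.
CI: 0.8742 ± 0.37409 → (0.500, 1.248).
With 99% confidence, each one-unit increase in weekly study hours is associated with a change of between 0.500 and 1.248 points in final exam score.

(0.500, 1.248)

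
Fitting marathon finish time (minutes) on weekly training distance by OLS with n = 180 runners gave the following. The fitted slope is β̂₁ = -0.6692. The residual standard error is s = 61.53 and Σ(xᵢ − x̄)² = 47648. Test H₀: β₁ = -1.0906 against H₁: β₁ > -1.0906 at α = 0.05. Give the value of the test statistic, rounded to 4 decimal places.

t = 1.4950

SE(β̂₁) = s/√Sₓₓ = 61.53/√47648 = 0.28188.
t = (-0.6692 − (-1.0906)) / 0.28188 = 1.4950.
df = n − 2 = 178.
One-sided p ≈ 0.0683, which is ≥ 0.05, so fail to reject H₀.
The data do not give significant evidence that the true slope on weekly training distance exceeds -1.0906 minutes per unit.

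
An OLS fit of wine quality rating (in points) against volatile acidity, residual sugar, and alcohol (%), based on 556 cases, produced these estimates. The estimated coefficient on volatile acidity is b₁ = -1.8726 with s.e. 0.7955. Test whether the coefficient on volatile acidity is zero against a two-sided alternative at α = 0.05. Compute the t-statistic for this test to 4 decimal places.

t = -2.3540

H₀: β₁ = 0 vs H₁: β₁ ≠ 0.
t = (b₁ − β₁⁰)/SE = -1.8726 / 0.7955 = -2.3540.
df = n − k − 1 = 556 − 3 − 1 = 552.
Two-sided p ≈ 0.0189, which is < 0.05, so reject H₀.
There is evidence that volatile acidity is associated with wine quality rating, holding the other predictors fixed.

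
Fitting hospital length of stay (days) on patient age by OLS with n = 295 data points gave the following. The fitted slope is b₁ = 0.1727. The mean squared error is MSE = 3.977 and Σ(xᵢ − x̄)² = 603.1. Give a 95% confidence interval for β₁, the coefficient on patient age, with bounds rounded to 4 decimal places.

SE(b₁) = √(MSE/Sₓₓ) = √(3.977/603.1) = 0.0812051.
df = n − 2 = 293.
t* = t_{0.025, 293} = 1.968093.
Margin = t* × SE = 1.968093 × 0.0812051 = 0.159819.
CI: 0.1727 ± 0.159819 → (0.0129, 0.3325).
With 95% confidence, each one-unit increase in patient age is associated with a change of between 0.0129 and 0.3325 days in hospital length of stay.

(0.0129, 0.3325)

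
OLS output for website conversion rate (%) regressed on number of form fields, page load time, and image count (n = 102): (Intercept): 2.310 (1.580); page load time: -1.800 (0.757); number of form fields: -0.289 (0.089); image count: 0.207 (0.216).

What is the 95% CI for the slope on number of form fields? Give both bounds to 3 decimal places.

(-0.466, -0.112)

Read off: b = -0.289, SE = 0.089 for number of form fields.
df = n − k − 1 = 102 − 3 − 1 = 98.
t* = t_{0.025, 98} = 1.984467.
Margin = t* × SE = 1.984467 × 0.089 = 0.17662.
CI: -0.289 ± 0.17662 → (-0.466, -0.112).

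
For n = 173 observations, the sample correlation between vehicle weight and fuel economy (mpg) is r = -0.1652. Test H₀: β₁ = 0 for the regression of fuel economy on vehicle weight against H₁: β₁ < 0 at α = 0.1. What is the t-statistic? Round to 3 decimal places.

t = r·√(n − 2)/√(1 − r²) = -0.1652·√171/√0.972709 = -2.190.
df = n − 2 = 171.
One-sided p ≈ 0.0149, which is < 0.1, so reject H₀.
There is evidence of a linear association between vehicle weight and fuel economy.

t = -2.190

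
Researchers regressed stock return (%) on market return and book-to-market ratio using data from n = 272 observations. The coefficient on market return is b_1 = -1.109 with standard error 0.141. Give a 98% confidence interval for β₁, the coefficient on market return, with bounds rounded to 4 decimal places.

(-1.4390, -0.7790)

df = n − k − 1 = 272 − 2 − 1 = 269.
t* = t_{0.01, 269} = 2.34029.
Margin = t* × SE = 2.34029 × 0.141 = 0.329981.
CI: -1.109 ± 0.329981 → (-1.4390, -0.7790).
With 98% confidence, each one-unit increase in market return is associated with a change of between -1.4390 and -0.7790 % in stock return, holding the other predictors fixed.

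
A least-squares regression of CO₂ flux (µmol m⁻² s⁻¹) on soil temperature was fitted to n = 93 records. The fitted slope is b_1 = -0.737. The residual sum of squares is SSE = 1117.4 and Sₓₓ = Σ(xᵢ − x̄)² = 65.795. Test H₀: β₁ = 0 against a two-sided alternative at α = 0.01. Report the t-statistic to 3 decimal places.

MSE = SSE/(n − 2) = 1117.4/91 = 12.2791.
SE(b_1) = √(MSE/Sₓₓ) = √(12.2791/65.795) = 0.432003.
t = -0.737 / 0.432003 = -1.706.
df = n − 2 = 91.
Two-sided p ≈ 0.0914, which is ≥ 0.01, so fail to reject H₀.
The data do not give significant evidence of an association between soil temperature and CO₂ flux.

t = -1.706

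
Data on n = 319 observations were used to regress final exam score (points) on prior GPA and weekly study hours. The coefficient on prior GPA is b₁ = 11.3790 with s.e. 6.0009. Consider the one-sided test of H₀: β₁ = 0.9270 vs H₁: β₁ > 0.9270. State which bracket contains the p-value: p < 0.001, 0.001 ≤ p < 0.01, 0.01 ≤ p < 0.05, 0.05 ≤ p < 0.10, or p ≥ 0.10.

0.01 ≤ p < 0.05

t = (11.3790 − 0.9270) / 6.0009 = 1.742.
df = n − k − 1 = 319 − 2 − 1 = 316.
One-sided p = P(T_{316} > t) ≈ 0.0413.
So 0.01 ≤ p < 0.05.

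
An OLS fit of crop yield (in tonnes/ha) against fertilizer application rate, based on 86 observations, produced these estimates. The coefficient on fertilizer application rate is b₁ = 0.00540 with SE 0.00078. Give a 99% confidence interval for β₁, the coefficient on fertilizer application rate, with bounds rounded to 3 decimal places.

(0.003, 0.007)

df = n − 2 = 86 − 2 = 84.
t* = t_{0.005, 84} = 2.635632.
Margin = t* × SE = 2.635632 × 0.00078 = 0.00206.
CI: 0.00540 ± 0.00206 → (0.003, 0.007).
With 99% confidence, each one-unit increase in fertilizer application rate is associated with a change of between 0.003 and 0.007 tonnes/ha in crop yield.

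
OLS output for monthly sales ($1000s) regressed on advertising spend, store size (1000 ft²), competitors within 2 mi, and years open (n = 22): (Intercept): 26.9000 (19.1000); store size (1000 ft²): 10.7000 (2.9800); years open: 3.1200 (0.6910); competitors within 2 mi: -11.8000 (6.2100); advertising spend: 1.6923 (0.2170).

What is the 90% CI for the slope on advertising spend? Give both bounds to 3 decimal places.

Read off: b = 1.6923, SE = 0.2170 for advertising spend.
df = n − k − 1 = 22 − 4 − 1 = 17.
t* = t_{0.05, 17} = 1.739607.
Margin = t* × SE = 1.739607 × 0.2170 = 0.37749.
CI: 1.6923 ± 0.37749 → (1.315, 2.070).

(1.315, 2.070)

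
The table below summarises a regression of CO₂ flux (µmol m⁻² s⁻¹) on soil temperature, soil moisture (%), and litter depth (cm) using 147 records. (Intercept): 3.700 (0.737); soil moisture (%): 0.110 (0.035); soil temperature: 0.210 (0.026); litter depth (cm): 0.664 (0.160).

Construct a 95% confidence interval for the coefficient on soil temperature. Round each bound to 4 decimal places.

Read off: b = 0.210, SE = 0.026 for soil temperature.
df = n − k − 1 = 147 − 3 − 1 = 143.
t* = t_{0.025, 143} = 1.976692.
Margin = t* × SE = 1.976692 × 0.026 = 0.051394.
CI: 0.210 ± 0.051394 → (0.1586, 0.2614).

(0.1586, 0.2614)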